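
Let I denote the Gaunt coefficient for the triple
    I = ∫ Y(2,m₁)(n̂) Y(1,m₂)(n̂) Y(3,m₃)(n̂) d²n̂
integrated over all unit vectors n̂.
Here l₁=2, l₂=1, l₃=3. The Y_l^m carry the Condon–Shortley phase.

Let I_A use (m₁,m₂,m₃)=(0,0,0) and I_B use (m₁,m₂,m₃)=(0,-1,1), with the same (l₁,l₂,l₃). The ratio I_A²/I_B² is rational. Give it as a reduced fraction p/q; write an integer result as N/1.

3/2

l's match ⇒ only the (l;m) 3-j factors differ between A and B.
A: triangle coeff Δ(2,1,3) = 1/105; Σ_t [0,0]: t=0:+1/4 = 1/4; (3j)²=3/35 [(2 1 3; 0 0 0)], sign=-1
B: triangle coeff Δ(2,1,3) = 1/105; Σ_t [0,0]: t=0:+1/8 = 1/8; (3j)²=2/35 [(2 1 3; 0 -1 1)], sign=+1
I_A²/I_B² = (3/35)/(2/35) = 3/2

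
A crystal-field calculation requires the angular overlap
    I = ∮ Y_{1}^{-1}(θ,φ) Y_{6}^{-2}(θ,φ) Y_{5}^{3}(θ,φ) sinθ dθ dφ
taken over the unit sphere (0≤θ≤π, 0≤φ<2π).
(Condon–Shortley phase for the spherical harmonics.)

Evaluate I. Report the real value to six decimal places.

Rules hold: Σm=0, L=12 even, 5≤5≤7.
N = 3·13·11 = 429
Δ = 2!·0!·10!/13! = 1/858
Racah Σ t=1..1: t=1:−1/14400 = -1/14400
⇒ 3j(1 6 5; 0 0 0)² = 6/143, sgn +1
Racah Σ t=2..2: t=2:+1/161280 = 1/161280
⇒ 3j(1 6 5; -1 -2 3)² = 1/143, sgn +1
4πI² = N·(3j₀)²·(3jₘ)² = 18/143
I = +1·√(0.125874/4π) = 0.10008369

0.100084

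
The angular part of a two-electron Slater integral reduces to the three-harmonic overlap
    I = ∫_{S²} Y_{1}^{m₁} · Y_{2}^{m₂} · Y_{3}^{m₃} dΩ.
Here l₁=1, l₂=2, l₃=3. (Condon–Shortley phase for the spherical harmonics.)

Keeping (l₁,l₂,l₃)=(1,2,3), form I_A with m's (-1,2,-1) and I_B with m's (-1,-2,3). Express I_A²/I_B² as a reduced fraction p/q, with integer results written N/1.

1/15

Same 1,2,3: normalisation and zero-m 3j drop out of the ratio.
A: Δ: 0! 2! 4! / 7! → 1/105; sum: t=0:+1/48 = 1/48; 3j²(1 2 3; -1 2 -1) = Δ·Π!·Σ² = 1/105  (sign +1)
B: Δ: 0! 2! 4! / 7! → 1/105; sum: t=0:+1/48 = 1/48; 3j²(1 2 3; -1 -2 3) = Δ·Π!·Σ² = 1/7  (sign +1)
I_A²/I_B² = (1/105)/(1/7) = 1/15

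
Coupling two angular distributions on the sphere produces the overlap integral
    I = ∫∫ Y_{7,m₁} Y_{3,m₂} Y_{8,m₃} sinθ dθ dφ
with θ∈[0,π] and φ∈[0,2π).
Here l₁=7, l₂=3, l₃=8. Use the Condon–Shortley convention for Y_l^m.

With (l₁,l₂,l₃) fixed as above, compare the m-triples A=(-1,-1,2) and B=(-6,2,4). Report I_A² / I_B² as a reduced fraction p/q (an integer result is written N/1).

8214/6877

l's match ⇒ only the (l;m) 3-j factors differ between A and B.
A: triangle coeff Δ(7,3,8) = 1/5290740; Σ_t [0,2]: t=0:+1/7741440 t=1:−1/3628800 t=2:+1/24883200 = -37/348364800; (3j)²=1369/176358 [(7 3 8; -1 -1 2)], sign=-1
B: triangle coeff Δ(7,3,8) = 1/5290740; Σ_t [1,2]: t=1:−1/11496038400 t=2:+1/479001600 = 23/11496038400; (3j)²=529/81396 [(7 3 8; -6 2 4)], sign=+1
I_A²/I_B² = (1369/176358)/(529/81396) = 8214/6877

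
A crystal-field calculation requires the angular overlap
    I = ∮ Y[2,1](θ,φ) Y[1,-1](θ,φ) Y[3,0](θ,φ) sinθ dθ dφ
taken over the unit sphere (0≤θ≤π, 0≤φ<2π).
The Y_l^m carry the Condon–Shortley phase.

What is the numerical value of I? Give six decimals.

0.143048

Checks pass: Σm=0; 6 even; l₃=3∈[1,3].
(2·2+1)(2·1+1)(2·3+1) = 105
Δ: 0! 4! 2! / 7! → 1/105
sum: t=0:+1/4 = 1/4
3j²(2 1 3; 0 0 0) = Δ·Π!·Σ² = 3/35  (sign -1)
sum: t=0:+1/12 = 1/12
3j²(2 1 3; 1 -1 0) = Δ·Π!·Σ² = 1/35  (sign -1)
combine: 4πI² = 105·3/35·1/35 = 9/35
take √, sign +1: I = 0.14304817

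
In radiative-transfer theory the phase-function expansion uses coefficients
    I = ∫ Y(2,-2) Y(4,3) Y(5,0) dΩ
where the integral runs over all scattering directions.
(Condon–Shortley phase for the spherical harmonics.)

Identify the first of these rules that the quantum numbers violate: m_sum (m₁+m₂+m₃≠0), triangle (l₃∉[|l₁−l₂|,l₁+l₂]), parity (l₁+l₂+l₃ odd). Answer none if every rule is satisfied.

m₁+m₂+m₃ = -2 + 3 + 0 = 1  ✗
triangle: |2−4|=2 ≤ l₃=5 ≤ 2+4=6
parity: l₁+l₂+l₃ = 11 is odd

m_sum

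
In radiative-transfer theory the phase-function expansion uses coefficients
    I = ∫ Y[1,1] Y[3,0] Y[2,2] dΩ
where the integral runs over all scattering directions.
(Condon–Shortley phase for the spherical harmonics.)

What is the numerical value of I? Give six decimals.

Σmᵢ = 3 ≠ 0, so the φ-integral vanishes; I = 0

0.000000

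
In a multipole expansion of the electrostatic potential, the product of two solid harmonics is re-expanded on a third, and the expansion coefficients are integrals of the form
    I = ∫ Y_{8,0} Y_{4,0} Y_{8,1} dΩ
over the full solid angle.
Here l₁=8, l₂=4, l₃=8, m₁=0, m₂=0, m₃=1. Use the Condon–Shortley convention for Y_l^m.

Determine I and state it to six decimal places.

m-sum = 0 + 0 + 1 = 1 ≠ 0 ⇒ I = 0

0.000000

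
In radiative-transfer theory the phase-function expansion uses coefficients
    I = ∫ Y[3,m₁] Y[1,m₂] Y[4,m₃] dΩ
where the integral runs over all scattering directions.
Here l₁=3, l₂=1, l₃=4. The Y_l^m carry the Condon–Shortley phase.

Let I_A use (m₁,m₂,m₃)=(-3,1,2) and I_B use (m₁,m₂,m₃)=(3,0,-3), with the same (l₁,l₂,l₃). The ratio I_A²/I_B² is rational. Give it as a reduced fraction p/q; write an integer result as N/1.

1/7

Shared (l₁,l₂,l₃)=(3,1,4): N and (l;000)² cancel in I_A²/I_B².
A: Δ = 0!·6!·2!/9! = 1/252; Racah Σ t=0..0: t=0:+1/1440 = 1/1440; ⇒ 3j(3 1 4; -3 1 2)² = 1/252, sgn +1
B: Δ = 0!·6!·2!/9! = 1/252; Racah Σ t=0..0: t=0:+1/720 = 1/720; ⇒ 3j(3 1 4; 3 0 -3)² = 1/36, sgn -1
I_A²/I_B² = (1/252)/(1/36) = 1/7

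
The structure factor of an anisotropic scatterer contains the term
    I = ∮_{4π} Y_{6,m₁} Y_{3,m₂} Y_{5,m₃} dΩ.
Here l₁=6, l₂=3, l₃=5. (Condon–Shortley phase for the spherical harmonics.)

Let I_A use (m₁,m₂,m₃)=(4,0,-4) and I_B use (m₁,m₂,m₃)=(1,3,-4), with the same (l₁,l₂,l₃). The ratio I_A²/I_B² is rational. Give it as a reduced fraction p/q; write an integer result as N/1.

15/4

Shared (l₁,l₂,l₃)=(6,3,5): N and (l;000)² cancel in I_A²/I_B².
A: Δ = 4!·8!·2!/15! = 1/675675; Racah Σ t=1..2: t=1:−1/60480 t=2:+1/161280 = -1/96768; ⇒ 3j(6 3 5; 4 0 -4)² = 15/1001, sgn +1
B: Δ = 4!·8!·2!/15! = 1/675675; Racah Σ t=4..4: t=4:+1/241920 = 1/241920; ⇒ 3j(6 3 5; 1 3 -4)² = 4/1001, sgn -1
I_A²/I_B² = (15/1001)/(4/1001) = 15/4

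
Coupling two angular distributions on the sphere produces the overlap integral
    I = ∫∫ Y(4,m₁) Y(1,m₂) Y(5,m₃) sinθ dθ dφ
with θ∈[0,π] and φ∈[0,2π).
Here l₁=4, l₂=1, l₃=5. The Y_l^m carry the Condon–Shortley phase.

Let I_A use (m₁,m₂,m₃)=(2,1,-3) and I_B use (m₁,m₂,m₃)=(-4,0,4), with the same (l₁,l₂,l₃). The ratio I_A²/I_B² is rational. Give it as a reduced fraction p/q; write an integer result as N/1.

28/9

Shared (l₁,l₂,l₃)=(4,1,5): N and (l;000)² cancel in I_A²/I_B².
A: Δ = 0!·8!·2!/11! = 1/495; Racah Σ t=0..0: t=0:+1/2880 = 1/2880; ⇒ 3j(4 1 5; 2 1 -3)² = 28/495, sgn +1
B: Δ = 0!·8!·2!/11! = 1/495; Racah Σ t=0..0: t=0:+1/40320 = 1/40320; ⇒ 3j(4 1 5; -4 0 4)² = 1/55, sgn -1
I_A²/I_B² = (28/495)/(1/55) = 28/9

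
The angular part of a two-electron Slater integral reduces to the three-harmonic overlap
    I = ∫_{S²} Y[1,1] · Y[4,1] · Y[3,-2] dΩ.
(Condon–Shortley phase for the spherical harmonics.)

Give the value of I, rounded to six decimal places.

Checks pass: Σm=0; 8 even; l₃=3∈[3,5].
(2·1+1)(2·4+1)(2·3+1) = 189
Δ: 2! 0! 6! / 9! → 1/252
sum: t=1:−1/36 = -1/36
3j²(1 4 3; 0 0 0) = Δ·Π!·Σ² = 4/63  (sign +1)
sum: t=0:+1/240 = 1/240
3j²(1 4 3; 1 1 -2) = Δ·Π!·Σ² = 1/84  (sign -1)
combine: 4πI² = 189·4/63·1/84 = 1/7
take √, sign -1: I = -0.10662181

-0.106622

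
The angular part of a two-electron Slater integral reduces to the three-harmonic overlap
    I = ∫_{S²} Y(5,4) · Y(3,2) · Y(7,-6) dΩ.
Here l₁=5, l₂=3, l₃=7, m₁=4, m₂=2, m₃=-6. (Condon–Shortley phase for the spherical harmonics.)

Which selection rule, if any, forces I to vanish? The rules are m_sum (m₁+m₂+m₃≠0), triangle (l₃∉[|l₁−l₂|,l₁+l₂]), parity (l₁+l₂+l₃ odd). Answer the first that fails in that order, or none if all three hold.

m₁+m₂+m₃ = 4 + 2 − 6 = 0  ✓
triangle: |5−3|=2 ≤ l₃=7 ≤ 5+3=8  ✓
parity: l₁+l₂+l₃ = 15 is odd  ✗

parity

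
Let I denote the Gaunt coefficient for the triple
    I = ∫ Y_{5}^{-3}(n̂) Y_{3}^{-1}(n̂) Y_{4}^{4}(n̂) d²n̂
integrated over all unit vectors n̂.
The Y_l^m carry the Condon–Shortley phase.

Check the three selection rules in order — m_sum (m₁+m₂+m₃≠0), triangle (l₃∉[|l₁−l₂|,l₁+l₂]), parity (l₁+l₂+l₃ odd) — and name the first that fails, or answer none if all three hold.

none

azimuthal sum: -3 − 1 + 4 = 0  ✓
2 ≤ 4 ≤ 8 (triangle on l)  ✓
L = 5 + 3 + 4 = 12 (even)  ✓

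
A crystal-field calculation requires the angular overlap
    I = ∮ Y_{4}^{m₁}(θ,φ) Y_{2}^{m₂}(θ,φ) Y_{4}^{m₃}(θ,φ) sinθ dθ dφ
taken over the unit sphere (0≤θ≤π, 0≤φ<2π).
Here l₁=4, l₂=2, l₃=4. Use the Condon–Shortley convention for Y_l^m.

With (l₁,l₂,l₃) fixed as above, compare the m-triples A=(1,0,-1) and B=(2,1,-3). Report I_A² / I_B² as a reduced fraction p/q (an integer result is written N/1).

289/525

Same 4,2,4: normalisation and zero-m 3j drop out of the ratio.
A: Δ: 2! 6! 2! / 11! → 1/13860; sum: t=0:+1/144 t=1:−1/48 t=2:+1/480 = -17/1440; 3j²(4 2 4; 1 0 -1) = Δ·Π!·Σ² = 289/13860  (sign +1)
B: Δ: 2! 6! 2! / 11! → 1/13860; sum: t=1:−1/240 t=2:+1/1440 = -1/288; 3j²(4 2 4; 2 1 -3) = Δ·Π!·Σ² = 5/132  (sign +1)
I_A²/I_B² = (289/13860)/(5/132) = 289/525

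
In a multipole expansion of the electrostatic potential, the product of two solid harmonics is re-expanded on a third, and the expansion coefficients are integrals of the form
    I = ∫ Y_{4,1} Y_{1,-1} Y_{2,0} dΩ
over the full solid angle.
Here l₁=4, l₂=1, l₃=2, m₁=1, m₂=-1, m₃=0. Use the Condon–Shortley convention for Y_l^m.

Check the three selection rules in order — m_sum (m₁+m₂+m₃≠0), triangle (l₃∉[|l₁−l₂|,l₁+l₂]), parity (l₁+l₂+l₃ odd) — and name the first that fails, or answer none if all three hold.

triangle

Σmᵢ = 0  ✓
l₃∈[|l₁−l₂|,l₁+l₂]=[3,5], have l₃=2  ✗
Σlᵢ = 7 ⇒ odd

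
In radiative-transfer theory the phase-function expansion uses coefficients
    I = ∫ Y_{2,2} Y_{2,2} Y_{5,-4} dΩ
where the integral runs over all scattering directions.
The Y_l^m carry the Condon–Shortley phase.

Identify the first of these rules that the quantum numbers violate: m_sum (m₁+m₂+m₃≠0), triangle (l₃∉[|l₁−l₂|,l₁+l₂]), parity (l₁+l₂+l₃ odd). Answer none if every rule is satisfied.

azimuthal sum: 2 + 2 − 4 = 0  ✓
0 ≤ 5 ≤ 4 (triangle on l)  ✗
L = 2 + 2 + 5 = 9 (odd)

triangle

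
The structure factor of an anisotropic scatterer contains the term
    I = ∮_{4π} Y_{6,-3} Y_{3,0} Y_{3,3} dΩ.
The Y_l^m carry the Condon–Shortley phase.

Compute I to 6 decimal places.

Checks pass: Σm=0; 12 even; l₃=3∈[3,9].
(2·6+1)(2·3+1)(2·3+1) = 637
Δ: 6! 6! 0! / 13! → 1/12012
sum: t=3:−1/1296 = -1/1296
3j²(6 3 3; 0 0 0) = Δ·Π!·Σ² = 100/3003  (sign +1)
sum: t=3:−1/25920 = -1/25920
3j²(6 3 3; -3 0 3) = Δ·Π!·Σ² = 1/143  (sign -1)
combine: 4πI² = 637·100/3003·1/143 = 700/4719
take √, sign -1: I = -0.10864734

-0.108647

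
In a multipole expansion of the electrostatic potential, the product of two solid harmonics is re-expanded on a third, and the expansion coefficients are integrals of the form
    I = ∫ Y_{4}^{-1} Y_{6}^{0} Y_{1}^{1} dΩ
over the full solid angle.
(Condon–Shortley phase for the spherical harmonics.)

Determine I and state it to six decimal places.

0.000000

l₃=1 ∉ [2,10] — triangle fails ⇒ I = 0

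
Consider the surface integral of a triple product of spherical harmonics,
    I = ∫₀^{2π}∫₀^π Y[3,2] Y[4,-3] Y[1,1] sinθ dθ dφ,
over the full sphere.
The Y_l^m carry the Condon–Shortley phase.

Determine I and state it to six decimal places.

Checks pass: Σm=0; 8 even; l₃=1∈[1,7].
(2·3+1)(2·4+1)(2·1+1) = 189
Δ: 6! 0! 2! / 9! → 1/252
sum: t=3:−1/36 = -1/36
3j²(3 4 1; 0 0 0) = Δ·Π!·Σ² = 4/63  (sign +1)
sum: t=1:−1/240 = -1/240
3j²(3 4 1; 2 -3 1) = Δ·Π!·Σ² = 1/12  (sign -1)
combine: 4πI² = 189·4/63·1/12 = 1/1
take √, sign -1: I = -0.28209479

-0.282095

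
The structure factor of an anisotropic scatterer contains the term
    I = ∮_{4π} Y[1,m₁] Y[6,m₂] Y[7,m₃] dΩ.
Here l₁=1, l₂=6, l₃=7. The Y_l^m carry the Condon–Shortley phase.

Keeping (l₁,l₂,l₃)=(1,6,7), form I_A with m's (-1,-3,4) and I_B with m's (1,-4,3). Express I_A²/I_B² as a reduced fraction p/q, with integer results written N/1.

55/6

Same 1,6,7: normalisation and zero-m 3j drop out of the ratio.
A: Δ: 0! 2! 12! / 15! → 1/1365; sum: t=0:+1/4354560 = 1/4354560; 3j²(1 6 7; -1 -3 4) = Δ·Π!·Σ² = 11/273  (sign -1)
B: Δ: 0! 2! 12! / 15! → 1/1365; sum: t=0:+1/14515200 = 1/14515200; 3j²(1 6 7; 1 -4 3) = Δ·Π!·Σ² = 2/455  (sign +1)
I_A²/I_B² = (11/273)/(2/455) = 55/6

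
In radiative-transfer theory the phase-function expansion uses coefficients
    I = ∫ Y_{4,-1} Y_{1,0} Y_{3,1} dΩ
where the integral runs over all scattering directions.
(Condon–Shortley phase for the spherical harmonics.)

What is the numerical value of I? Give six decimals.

Rules hold: Σm=0, L=8 even, 3≤3≤5.
N = 9·3·7 = 189
Δ = 2!·6!·0!/9! = 1/252
Racah Σ t=1..1: t=1:−1/36 = -1/36
⇒ 3j(4 1 3; 0 0 0)² = 4/63, sgn +1
Racah Σ t=1..1: t=1:−1/48 = -1/48
⇒ 3j(4 1 3; -1 0 1)² = 5/84, sgn -1
4πI² = N·(3j₀)²·(3jₘ)² = 5/7
I = -1·√(0.714286/4π) = -0.23841361

-0.238414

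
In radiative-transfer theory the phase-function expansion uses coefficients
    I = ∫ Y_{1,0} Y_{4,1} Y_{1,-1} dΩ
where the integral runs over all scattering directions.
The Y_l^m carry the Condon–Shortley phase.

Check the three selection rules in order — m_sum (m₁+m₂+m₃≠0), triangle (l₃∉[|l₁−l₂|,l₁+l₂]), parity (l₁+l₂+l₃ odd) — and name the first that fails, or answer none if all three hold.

m₁+m₂+m₃ = 0 + 1 − 1 = 0  ✓
triangle: |1−4|=3 ≤ l₃=1 ≤ 1+4=5  ✗
parity: l₁+l₂+l₃ = 6 is even

triangle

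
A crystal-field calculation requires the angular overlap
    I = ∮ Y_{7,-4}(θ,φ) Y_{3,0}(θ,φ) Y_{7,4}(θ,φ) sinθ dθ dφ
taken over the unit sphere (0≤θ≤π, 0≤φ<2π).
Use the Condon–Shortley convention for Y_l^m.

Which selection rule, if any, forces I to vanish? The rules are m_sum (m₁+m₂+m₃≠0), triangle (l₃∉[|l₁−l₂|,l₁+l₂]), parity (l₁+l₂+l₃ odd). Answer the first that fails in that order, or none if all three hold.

azimuthal sum: -4 + 0 + 4 = 0  ✓
4 ≤ 7 ≤ 10 (triangle on l)  ✓
L = 7 + 3 + 7 = 17 (odd)  ✗

parity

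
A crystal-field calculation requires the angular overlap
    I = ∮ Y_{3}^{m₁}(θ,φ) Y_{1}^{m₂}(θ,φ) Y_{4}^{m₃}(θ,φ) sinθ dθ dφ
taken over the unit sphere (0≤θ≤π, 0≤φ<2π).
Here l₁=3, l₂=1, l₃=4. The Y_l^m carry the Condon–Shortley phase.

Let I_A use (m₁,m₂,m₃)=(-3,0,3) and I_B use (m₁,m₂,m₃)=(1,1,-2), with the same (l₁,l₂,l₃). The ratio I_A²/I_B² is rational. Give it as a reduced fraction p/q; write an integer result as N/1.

Shared (l₁,l₂,l₃)=(3,1,4): N and (l;000)² cancel in I_A²/I_B².
A: Δ = 0!·6!·2!/9! = 1/252; Racah Σ t=0..0: t=0:+1/720 = 1/720; ⇒ 3j(3 1 4; -3 0 3)² = 1/36, sgn -1
B: Δ = 0!·6!·2!/9! = 1/252; Racah Σ t=0..0: t=0:+1/96 = 1/96; ⇒ 3j(3 1 4; 1 1 -2)² = 5/84, sgn +1
I_A²/I_B² = (1/36)/(5/84) = 7/15

7/15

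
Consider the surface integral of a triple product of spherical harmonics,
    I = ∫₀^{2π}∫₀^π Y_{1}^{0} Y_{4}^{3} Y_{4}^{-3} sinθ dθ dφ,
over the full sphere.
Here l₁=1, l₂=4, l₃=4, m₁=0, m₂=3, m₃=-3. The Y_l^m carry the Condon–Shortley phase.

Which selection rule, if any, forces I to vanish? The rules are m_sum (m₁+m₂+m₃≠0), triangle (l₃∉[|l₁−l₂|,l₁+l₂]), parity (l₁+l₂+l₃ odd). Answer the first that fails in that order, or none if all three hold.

azimuthal sum: 0 + 3 − 3 = 0  ✓
3 ≤ 4 ≤ 5 (triangle on l)  ✓
L = 1 + 4 + 4 = 9 (odd)  ✗

parity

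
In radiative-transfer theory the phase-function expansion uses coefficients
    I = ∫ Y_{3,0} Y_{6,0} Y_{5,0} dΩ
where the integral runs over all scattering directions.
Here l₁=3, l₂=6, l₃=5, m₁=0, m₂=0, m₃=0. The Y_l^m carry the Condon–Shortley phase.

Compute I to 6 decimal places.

0.145631

Checks pass: Σm=0; 14 even; l₃=5∈[3,9].
(2·3+1)(2·6+1)(2·5+1) = 1001
Δ: 4! 2! 8! / 15! → 1/675675
sum: t=1:−1/8640 t=2:+1/2304 t=3:−1/8640 = 7/34560
3j²(3 6 5; 0 0 0) = Δ·Π!·Σ² = 7/429  (sign -1)
(m-triple is (0,0,0) — same symbol as above.)
combine: 4πI² = 1001·7/429·7/429 = 343/1287
take √, sign +1: I = 0.14563067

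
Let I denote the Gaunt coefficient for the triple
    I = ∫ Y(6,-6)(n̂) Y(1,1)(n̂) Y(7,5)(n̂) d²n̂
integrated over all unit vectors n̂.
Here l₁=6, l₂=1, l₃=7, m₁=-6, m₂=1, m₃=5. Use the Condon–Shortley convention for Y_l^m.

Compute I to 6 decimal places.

Checks pass: Σm=0; 14 even; l₃=7∈[5,7].
(2·6+1)(2·1+1)(2·7+1) = 585
Δ: 0! 12! 2! / 15! → 1/1365
sum: t=0:+1/518400 = 1/518400
3j²(6 1 7; 0 0 0) = Δ·Π!·Σ² = 7/195  (sign -1)
sum: t=0:+1/958003200 = 1/958003200
3j²(6 1 7; -6 1 5) = Δ·Π!·Σ² = 1/1365  (sign +1)
combine: 4πI² = 585·7/195·1/1365 = 1/65
take √, sign -1: I = -0.03498955

-0.034990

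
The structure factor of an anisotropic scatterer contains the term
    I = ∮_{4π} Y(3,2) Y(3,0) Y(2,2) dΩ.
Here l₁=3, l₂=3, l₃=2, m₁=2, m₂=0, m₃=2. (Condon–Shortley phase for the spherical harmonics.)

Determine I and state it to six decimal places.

0.000000

2 + 0 + 2 = 4 ≠ 0: azimuthal integral kills it; I = 0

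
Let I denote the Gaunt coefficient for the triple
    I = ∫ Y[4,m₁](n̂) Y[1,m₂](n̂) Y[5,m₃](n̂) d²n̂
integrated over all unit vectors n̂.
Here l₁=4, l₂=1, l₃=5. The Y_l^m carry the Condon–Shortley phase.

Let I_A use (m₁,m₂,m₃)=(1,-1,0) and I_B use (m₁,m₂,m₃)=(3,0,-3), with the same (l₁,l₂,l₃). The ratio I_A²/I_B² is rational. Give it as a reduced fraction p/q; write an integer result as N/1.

l's match ⇒ only the (l;m) 3-j factors differ between A and B.
A: triangle coeff Δ(4,1,5) = 1/495; Σ_t [0,0]: t=0:+1/1440 = 1/1440; (3j)²=2/99 [(4 1 5; 1 -1 0)], sign=-1
B: triangle coeff Δ(4,1,5) = 1/495; Σ_t [0,0]: t=0:+1/5040 = 1/5040; (3j)²=16/495 [(4 1 5; 3 0 -3)], sign=+1
I_A²/I_B² = (2/99)/(16/495) = 5/8

5/8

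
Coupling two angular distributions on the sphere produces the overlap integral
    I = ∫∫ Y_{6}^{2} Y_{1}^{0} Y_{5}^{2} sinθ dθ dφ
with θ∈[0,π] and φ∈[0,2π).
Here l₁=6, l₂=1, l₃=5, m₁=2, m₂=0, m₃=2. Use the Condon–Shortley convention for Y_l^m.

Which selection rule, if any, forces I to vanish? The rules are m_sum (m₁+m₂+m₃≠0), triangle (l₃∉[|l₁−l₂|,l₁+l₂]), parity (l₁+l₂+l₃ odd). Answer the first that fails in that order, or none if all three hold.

m_sum

Σmᵢ = 4  ✗
l₃∈[|l₁−l₂|,l₁+l₂]=[5,7], have l₃=5
Σlᵢ = 12 ⇒ even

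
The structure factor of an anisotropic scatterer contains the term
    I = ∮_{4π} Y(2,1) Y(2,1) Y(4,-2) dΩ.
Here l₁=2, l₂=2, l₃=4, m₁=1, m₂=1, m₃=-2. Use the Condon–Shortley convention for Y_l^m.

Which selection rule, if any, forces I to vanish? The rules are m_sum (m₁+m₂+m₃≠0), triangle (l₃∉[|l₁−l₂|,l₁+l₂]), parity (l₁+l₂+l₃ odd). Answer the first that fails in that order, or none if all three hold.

none

Σmᵢ = 0  ✓
l₃∈[|l₁−l₂|,l₁+l₂]=[0,4], have l₃=4  ✓
Σlᵢ = 8 ⇒ even  ✓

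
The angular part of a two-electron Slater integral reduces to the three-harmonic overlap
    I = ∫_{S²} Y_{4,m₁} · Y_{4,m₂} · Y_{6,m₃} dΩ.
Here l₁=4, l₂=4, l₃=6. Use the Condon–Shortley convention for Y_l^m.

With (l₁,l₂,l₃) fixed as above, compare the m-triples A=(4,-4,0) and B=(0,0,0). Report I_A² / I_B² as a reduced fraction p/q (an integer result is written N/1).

1/25

l's match ⇒ only the (l;m) 3-j factors differ between A and B.
A: triangle coeff Δ(4,4,6) = 1/1261260; Σ_t [0,0]: t=0:+1/1036800 = 1/1036800; (3j)²=4/6435 [(4 4 6; 4 -4 0)], sign=+1
B: triangle coeff Δ(4,4,6) = 1/1261260; Σ_t [0,2]: t=0:+1/4608 t=1:−1/1296 t=2:+1/4608 = -7/20736; (3j)²=20/1287 [(4 4 6; 0 0 0)], sign=-1
I_A²/I_B² = (4/6435)/(20/1287) = 1/25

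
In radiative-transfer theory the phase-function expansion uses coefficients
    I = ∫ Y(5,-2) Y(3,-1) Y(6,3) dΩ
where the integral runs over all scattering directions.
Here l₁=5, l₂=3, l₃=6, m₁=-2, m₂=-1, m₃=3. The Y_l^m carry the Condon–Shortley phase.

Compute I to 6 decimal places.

-0.152880

m-sum 0 ✓  L=14 even ✓  2≤6≤8 ✓
Π(2lᵢ+1) = 11×7×13 = 1001
triangle coeff Δ(5,3,6) = 1/675675
Σ_t [0,2]: t=0:+1/8640 t=1:−1/2304 t=2:+1/8640 = -7/34560
(3j)²=7/429 [(5 3 6; 0 0 0)], sign=-1
Σ_t [0,2]: t=0:+1/40320 t=1:−1/8640 t=2:+1/34560 = -1/16128
(3j)²=18/1001 [(5 3 6; -2 -1 3)], sign=+1
⇒ 4πI² = 42/143
I = (-1)√(42/143/(4π)) = -0.15288036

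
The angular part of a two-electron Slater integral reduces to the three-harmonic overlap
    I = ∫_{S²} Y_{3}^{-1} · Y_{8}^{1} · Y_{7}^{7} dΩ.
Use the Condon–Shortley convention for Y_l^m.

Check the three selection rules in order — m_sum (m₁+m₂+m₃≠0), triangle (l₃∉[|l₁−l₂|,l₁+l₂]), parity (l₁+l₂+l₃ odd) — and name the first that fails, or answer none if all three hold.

azimuthal sum: -1 + 1 + 7 = 7  ✗
5 ≤ 7 ≤ 11 (triangle on l)
L = 3 + 8 + 7 = 18 (even)

m_sum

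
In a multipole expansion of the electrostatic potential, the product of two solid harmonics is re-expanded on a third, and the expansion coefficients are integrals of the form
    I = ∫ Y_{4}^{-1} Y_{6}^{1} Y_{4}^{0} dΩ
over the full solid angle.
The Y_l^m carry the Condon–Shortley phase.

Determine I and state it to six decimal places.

-0.103072

Rules hold: Σm=0, L=14 even, 2≤4≤10.
N = 9·13·9 = 1053
Δ = 6!·2!·6!/15! = 1/1261260
Racah Σ t=2..4: t=2:+1/4608 t=3:−1/1296 t=4:+1/4608 = -7/20736
⇒ 3j(4 6 4; 0 0 0)² = 20/1287, sgn -1
Racah Σ t=3..5: t=3:−1/3456 t=4:+1/1728 t=5:−1/11520 = 7/34560
⇒ 3j(4 6 4; -1 1 0)² = 7/858, sgn +1
4πI² = N·(3j₀)²·(3jₘ)² = 210/1573
I = -1·√(0.133503/4π) = -0.10307192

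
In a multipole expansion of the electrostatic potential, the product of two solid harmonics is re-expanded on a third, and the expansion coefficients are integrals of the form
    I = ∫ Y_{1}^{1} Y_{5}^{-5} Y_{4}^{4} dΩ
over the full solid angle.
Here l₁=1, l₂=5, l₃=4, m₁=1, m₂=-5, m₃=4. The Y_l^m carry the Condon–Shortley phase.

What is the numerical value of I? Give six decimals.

Checks pass: Σm=0; 10 even; l₃=4∈[4,6].
(2·1+1)(2·5+1)(2·4+1) = 297
Δ: 2! 0! 8! / 11! → 1/495
sum: t=1:−1/576 = -1/576
3j²(1 5 4; 0 0 0) = Δ·Π!·Σ² = 5/99  (sign -1)
sum: t=0:+1/80640 = 1/80640
3j²(1 5 4; 1 -5 4) = Δ·Π!·Σ² = 1/11  (sign +1)
combine: 4πI² = 297·5/99·1/11 = 15/11
take √, sign -1: I = -0.32941575

-0.329416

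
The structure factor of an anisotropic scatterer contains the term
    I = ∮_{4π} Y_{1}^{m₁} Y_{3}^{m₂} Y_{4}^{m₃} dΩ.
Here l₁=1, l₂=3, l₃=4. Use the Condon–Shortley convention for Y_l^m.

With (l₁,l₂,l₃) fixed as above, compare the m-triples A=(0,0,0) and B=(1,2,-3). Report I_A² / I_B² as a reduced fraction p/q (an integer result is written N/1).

16/21

l's match ⇒ only the (l;m) 3-j factors differ between A and B.
A: triangle coeff Δ(1,3,4) = 1/252; Σ_t [0,0]: t=0:+1/36 = 1/36; (3j)²=4/63 [(1 3 4; 0 0 0)], sign=+1
B: triangle coeff Δ(1,3,4) = 1/252; Σ_t [0,0]: t=0:+1/240 = 1/240; (3j)²=1/12 [(1 3 4; 1 2 -3)], sign=-1
I_A²/I_B² = (4/63)/(1/12) = 16/21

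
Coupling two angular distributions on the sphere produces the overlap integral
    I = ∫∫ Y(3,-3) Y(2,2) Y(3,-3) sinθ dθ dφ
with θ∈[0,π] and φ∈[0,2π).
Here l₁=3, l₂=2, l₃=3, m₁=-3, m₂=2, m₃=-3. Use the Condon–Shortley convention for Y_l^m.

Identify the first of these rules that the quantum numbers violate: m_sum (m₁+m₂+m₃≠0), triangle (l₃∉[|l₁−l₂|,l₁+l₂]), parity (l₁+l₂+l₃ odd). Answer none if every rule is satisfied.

m_sum

azimuthal sum: -3 + 2 − 3 = -4  ✗
1 ≤ 3 ≤ 5 (triangle on l)
L = 3 + 2 + 3 = 8 (even)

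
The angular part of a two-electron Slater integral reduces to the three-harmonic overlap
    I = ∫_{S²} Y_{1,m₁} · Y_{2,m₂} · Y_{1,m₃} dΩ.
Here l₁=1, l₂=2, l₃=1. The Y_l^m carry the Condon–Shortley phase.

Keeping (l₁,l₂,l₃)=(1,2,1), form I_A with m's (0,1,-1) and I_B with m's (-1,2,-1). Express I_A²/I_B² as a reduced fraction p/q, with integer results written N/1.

Shared (l₁,l₂,l₃)=(1,2,1): N and (l;000)² cancel in I_A²/I_B².
A: Δ = 2!·0!·2!/5! = 1/30; Racah Σ t=1..1: t=1:−1/2 = -1/2; ⇒ 3j(1 2 1; 0 1 -1)² = 1/10, sgn -1
B: Δ = 2!·0!·2!/5! = 1/30; Racah Σ t=2..2: t=2:+1/4 = 1/4; ⇒ 3j(1 2 1; -1 2 -1)² = 1/5, sgn +1
I_A²/I_B² = (1/10)/(1/5) = 1/2

1/2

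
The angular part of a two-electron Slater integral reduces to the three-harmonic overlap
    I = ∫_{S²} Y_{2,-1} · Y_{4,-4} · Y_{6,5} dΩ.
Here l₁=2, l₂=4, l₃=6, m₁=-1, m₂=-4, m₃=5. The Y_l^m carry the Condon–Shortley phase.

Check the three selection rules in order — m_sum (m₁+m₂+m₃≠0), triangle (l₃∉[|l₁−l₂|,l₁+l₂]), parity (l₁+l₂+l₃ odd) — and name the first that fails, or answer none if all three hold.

none

Σmᵢ = 0  ✓
l₃∈[|l₁−l₂|,l₁+l₂]=[2,6], have l₃=6  ✓
Σlᵢ = 12 ⇒ even  ✓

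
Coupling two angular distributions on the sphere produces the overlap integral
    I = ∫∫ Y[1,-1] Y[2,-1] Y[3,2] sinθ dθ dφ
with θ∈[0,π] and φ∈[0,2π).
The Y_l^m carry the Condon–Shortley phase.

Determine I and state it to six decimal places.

m-sum 0 ✓  L=6 even ✓  1≤3≤3 ✓
Π(2lᵢ+1) = 3×5×7 = 105
triangle coeff Δ(1,2,3) = 1/105
Σ_t [0,0]: t=0:+1/4 = 1/4
(3j)²=3/35 [(1 2 3; 0 0 0)], sign=-1
Σ_t [0,0]: t=0:+1/12 = 1/12
(3j)²=2/21 [(1 2 3; -1 -1 2)], sign=-1
⇒ 4πI² = 6/7
I = (+1)√(6/7/(4π)) = 0.26116903

0.261169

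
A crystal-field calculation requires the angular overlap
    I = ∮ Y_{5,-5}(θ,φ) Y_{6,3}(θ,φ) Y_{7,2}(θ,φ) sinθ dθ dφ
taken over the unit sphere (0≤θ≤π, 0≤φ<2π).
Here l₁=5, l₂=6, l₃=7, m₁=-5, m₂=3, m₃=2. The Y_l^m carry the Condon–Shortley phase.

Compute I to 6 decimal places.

m-sum 0 ✓  L=18 even ✓  1≤7≤11 ✓
Π(2lᵢ+1) = 11×13×15 = 2145
triangle coeff Δ(5,6,7) = 1/174594420
Σ_t [0,4]: t=0:+1/4147200 t=1:−1/207360 t=2:+1/82944 t=3:−1/207360 t=4:+1/4147200 = 1/345600
(3j)²=420/46189 [(5 6 7; 0 0 0)], sign=-1
Σ_t [4,4]: t=4:+1/12441600 = 1/12441600
(3j)²=588/46189 [(5 6 7; -5 3 2)], sign=-1
⇒ 4πI² = 3704400/14919047
I = (+1)√(3704400/14919047/(4π)) = 0.14056703

0.140567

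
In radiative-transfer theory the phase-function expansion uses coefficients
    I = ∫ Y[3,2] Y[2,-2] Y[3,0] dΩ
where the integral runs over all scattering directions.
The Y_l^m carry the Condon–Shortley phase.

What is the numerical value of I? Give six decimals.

Checks pass: Σm=0; 8 even; l₃=3∈[1,5].
(2·3+1)(2·2+1)(2·3+1) = 245
Δ: 2! 4! 2! / 9! → 1/3780
sum: t=0:+1/24 t=1:−1/4 t=2:+1/24 = -1/6
3j²(3 2 3; 0 0 0) = Δ·Π!·Σ² = 4/105  (sign +1)
sum: t=0:+1/24 = 1/24
3j²(3 2 3; 2 -2 0) = Δ·Π!·Σ² = 1/21  (sign -1)
combine: 4πI² = 245·4/105·1/21 = 4/9
take √, sign -1: I = -0.18806319

-0.188063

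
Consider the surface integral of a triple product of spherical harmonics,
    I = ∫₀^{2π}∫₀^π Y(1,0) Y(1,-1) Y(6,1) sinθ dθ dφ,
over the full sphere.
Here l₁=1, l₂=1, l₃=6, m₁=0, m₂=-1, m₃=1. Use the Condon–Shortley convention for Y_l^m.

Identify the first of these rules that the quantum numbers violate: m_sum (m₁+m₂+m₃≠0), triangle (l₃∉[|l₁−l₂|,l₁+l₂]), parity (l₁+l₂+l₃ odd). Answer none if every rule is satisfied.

triangle

m₁+m₂+m₃ = 0 − 1 + 1 = 0  ✓
triangle: |1−1|=0 ≤ l₃=6 ≤ 1+1=2  ✗
parity: l₁+l₂+l₃ = 8 is even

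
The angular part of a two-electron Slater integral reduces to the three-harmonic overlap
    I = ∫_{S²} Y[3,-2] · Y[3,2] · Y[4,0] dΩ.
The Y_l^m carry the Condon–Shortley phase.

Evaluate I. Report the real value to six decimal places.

Rules hold: Σm=0, L=10 even, 0≤4≤6.
N = 7·7·9 = 441
Δ = 2!·4!·4!/11! = 1/34650
Racah Σ t=0..2: t=0:+1/72 t=1:−1/16 t=2:+1/72 = -5/144
⇒ 3j(3 3 4; 0 0 0)² = 2/77, sgn -1
Racah Σ t=1..2: t=1:−1/576 t=2:+1/72 = 7/576
⇒ 3j(3 3 4; -2 2 0)² = 7/198, sgn +1
4πI² = N·(3j₀)²·(3jₘ)² = 49/121
I = -1·√(0.404959/4π) = -0.17951487

-0.179515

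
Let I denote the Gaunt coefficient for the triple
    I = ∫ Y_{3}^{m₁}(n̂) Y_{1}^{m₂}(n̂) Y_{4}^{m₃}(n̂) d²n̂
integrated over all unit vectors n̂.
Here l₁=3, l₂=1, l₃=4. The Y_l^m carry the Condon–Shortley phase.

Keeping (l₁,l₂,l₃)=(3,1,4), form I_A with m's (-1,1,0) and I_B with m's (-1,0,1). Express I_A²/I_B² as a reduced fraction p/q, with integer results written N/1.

Same 3,1,4: normalisation and zero-m 3j drop out of the ratio.
A: Δ: 0! 6! 2! / 9! → 1/252; sum: t=0:+1/96 = 1/96; 3j²(3 1 4; -1 1 0) = Δ·Π!·Σ² = 1/42  (sign +1)
B: Δ: 0! 6! 2! / 9! → 1/252; sum: t=0:+1/48 = 1/48; 3j²(3 1 4; -1 0 1) = Δ·Π!·Σ² = 5/84  (sign -1)
I_A²/I_B² = (1/42)/(5/84) = 2/5

2/5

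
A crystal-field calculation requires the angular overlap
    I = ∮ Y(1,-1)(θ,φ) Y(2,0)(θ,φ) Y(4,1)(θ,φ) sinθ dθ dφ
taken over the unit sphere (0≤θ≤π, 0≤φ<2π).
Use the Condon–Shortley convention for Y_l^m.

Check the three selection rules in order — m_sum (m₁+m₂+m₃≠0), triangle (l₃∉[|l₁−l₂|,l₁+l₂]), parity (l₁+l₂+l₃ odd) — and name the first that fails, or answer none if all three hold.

m₁+m₂+m₃ = -1 + 0 + 1 = 0  ✓
triangle: |1−2|=1 ≤ l₃=4 ≤ 1+2=3  ✗
parity: l₁+l₂+l₃ = 7 is odd

triangle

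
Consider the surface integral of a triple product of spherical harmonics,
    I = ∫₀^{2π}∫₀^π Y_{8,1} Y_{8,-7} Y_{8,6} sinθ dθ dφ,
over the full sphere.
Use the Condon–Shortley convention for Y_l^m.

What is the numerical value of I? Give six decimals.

-0.144315

Checks pass: Σm=0; 24 even; l₃=8∈[0,16].
(2·8+1)(2·8+1)(2·8+1) = 4913
Δ: 8! 8! 8! / 25! → 1/236637794250
sum: t=0:+1/65548320768000 t=1:−1/128024064000 t=2:+1/2985984000 t=3:−1/373248000 t=4:+1/191102976 t=5:−1/373248000 t=6:+1/2985984000 t=7:−1/128024064000 t=8:+1/65548320768000 = 11/20808990720
3j²(8 8 8; 0 0 0) = Δ·Π!·Σ² = 490/96577  (sign +1)
sum: t=0:+1/1024192512000 t=1:−1/292626432000 = -1/409677004800
3j²(8 8 8; 1 -7 6) = Δ·Π!·Σ² = 78/7429  (sign -1)
combine: 4πI² = 4913·490/96577·78/7429 = 49980/190969
take √, sign -1: I = -0.14431509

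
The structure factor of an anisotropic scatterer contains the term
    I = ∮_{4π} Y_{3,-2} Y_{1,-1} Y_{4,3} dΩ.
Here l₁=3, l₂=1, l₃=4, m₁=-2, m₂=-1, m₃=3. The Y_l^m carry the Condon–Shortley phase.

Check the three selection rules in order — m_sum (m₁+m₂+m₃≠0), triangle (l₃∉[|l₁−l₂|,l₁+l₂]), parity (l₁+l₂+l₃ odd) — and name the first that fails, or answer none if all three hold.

none

m₁+m₂+m₃ = -2 − 1 + 3 = 0  ✓
triangle: |3−1|=2 ≤ l₃=4 ≤ 3+1=4  ✓
parity: l₁+l₂+l₃ = 8 is even  ✓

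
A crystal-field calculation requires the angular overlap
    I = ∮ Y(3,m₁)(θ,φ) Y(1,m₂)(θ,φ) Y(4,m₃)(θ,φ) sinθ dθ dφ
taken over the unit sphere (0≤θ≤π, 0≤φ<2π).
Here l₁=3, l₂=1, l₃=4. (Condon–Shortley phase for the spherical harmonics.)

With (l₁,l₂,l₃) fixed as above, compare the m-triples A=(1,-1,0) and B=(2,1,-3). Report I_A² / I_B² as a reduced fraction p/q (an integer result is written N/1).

2/7

Shared (l₁,l₂,l₃)=(3,1,4): N and (l;000)² cancel in I_A²/I_B².
A: Δ = 0!·6!·2!/9! = 1/252; Racah Σ t=0..0: t=0:+1/96 = 1/96; ⇒ 3j(3 1 4; 1 -1 0)² = 1/42, sgn +1
B: Δ = 0!·6!·2!/9! = 1/252; Racah Σ t=0..0: t=0:+1/240 = 1/240; ⇒ 3j(3 1 4; 2 1 -3)² = 1/12, sgn -1
I_A²/I_B² = (1/42)/(1/12) = 2/7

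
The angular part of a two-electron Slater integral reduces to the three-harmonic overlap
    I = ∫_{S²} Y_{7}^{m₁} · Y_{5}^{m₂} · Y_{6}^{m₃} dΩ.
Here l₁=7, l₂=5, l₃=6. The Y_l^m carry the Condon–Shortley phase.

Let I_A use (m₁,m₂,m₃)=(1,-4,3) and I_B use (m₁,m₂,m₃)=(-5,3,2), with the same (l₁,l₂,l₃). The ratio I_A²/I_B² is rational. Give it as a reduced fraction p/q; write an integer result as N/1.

6272/33

l's match ⇒ only the (l;m) 3-j factors differ between A and B.
A: triangle coeff Δ(7,5,6) = 1/174594420; Σ_t [0,1]: t=0:+1/6220800 t=1:−1/2073600 = -1/3110400; (3j)²=3136/230945 [(7 5 6; 1 -4 3)], sign=+1
B: triangle coeff Δ(7,5,6) = 1/174594420; Σ_t [4,6]: t=4:+1/46448640 t=5:−1/3628800 t=6:+1/4147200 = -1/77414400; (3j)²=3/41990 [(7 5 6; -5 3 2)], sign=-1
I_A²/I_B² = (3136/230945)/(3/41990) = 6272/33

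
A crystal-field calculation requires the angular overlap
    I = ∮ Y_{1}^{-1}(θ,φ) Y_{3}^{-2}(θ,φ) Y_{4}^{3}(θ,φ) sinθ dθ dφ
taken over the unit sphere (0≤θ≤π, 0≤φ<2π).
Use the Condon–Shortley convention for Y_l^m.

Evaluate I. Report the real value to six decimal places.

-0.282095

Rules hold: Σm=0, L=8 even, 2≤4≤4.
N = 3·7·9 = 189
Δ = 0!·2!·6!/9! = 1/252
Racah Σ t=0..0: t=0:+1/36 = 1/36
⇒ 3j(1 3 4; 0 0 0)² = 4/63, sgn +1
Racah Σ t=0..0: t=0:+1/240 = 1/240
⇒ 3j(1 3 4; -1 -2 3)² = 1/12, sgn -1
4πI² = N·(3j₀)²·(3jₘ)² = 1/1
I = -1·√(1/4π) = -0.28209479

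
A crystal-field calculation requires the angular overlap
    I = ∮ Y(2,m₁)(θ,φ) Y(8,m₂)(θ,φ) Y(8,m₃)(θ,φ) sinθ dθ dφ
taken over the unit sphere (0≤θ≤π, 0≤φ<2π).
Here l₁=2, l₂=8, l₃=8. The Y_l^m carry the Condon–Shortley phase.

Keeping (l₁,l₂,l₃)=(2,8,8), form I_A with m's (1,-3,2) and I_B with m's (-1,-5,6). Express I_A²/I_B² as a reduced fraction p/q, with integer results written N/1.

Shared (l₁,l₂,l₃)=(2,8,8): N and (l;000)² cancel in I_A²/I_B².
A: Δ = 2!·2!·14!/19! = 1/348840; Racah Σ t=0..1: t=0:+1/87091200 t=1:−1/174182400 = 1/174182400; ⇒ 3j(2 8 8; 1 -3 2)² = 55/7752, sgn +1
B: Δ = 2!·2!·14!/19! = 1/348840; Racah Σ t=1..2: t=1:−1/1916006400 t=2:+1/12454041600 = -1/2264371200; ⇒ 3j(2 8 8; -1 -5 6)² = 847/38760, sgn -1
I_A²/I_B² = (55/7752)/(847/38760) = 25/77

25/77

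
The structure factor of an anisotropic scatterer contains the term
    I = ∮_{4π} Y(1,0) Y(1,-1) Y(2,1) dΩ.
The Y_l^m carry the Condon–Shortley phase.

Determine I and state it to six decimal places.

-0.218510

m-sum 0 ✓  L=4 even ✓  0≤2≤2 ✓
Π(2lᵢ+1) = 3×3×5 = 45
triangle coeff Δ(1,1,2) = 1/30
Σ_t [0,0]: t=0:+1/1 = 1/1
(3j)²=2/15 [(1 1 2; 0 0 0)], sign=+1
Σ_t [0,0]: t=0:+1/2 = 1/2
(3j)²=1/10 [(1 1 2; 0 -1 1)], sign=-1
⇒ 4πI² = 3/5
I = (-1)√(3/5/(4π)) = -0.21850969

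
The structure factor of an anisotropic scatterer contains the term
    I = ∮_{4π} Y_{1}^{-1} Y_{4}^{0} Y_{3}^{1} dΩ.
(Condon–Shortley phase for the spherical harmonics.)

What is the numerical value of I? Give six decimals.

0.150786

Checks pass: Σm=0; 8 even; l₃=3∈[3,5].
(2·1+1)(2·4+1)(2·3+1) = 189
Δ: 2! 0! 6! / 9! → 1/252
sum: t=1:−1/36 = -1/36
3j²(1 4 3; 0 0 0) = Δ·Π!·Σ² = 4/63  (sign +1)
sum: t=2:+1/96 = 1/96
3j²(1 4 3; -1 0 1) = Δ·Π!·Σ² = 1/42  (sign +1)
combine: 4πI² = 189·4/63·1/42 = 2/7
take √, sign +1: I = 0.15078601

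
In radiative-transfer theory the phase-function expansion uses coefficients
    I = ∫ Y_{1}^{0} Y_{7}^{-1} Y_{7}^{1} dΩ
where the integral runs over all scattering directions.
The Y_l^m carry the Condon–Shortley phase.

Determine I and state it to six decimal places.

0.000000

Σlᵢ=15 odd — θ-integrand is odd under cosθ→−cosθ; I=0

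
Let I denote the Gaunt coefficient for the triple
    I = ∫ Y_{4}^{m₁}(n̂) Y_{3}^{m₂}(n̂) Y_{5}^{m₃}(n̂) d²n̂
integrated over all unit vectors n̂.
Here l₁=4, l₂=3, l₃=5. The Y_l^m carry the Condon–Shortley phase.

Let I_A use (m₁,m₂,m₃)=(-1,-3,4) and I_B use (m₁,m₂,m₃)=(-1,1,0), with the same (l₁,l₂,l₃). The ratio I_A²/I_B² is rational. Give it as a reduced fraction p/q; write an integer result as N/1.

Shared (l₁,l₂,l₃)=(4,3,5): N and (l;000)² cancel in I_A²/I_B².
A: Δ = 2!·6!·4!/13! = 1/180180; Racah Σ t=0..0: t=0:+1/5760 = 1/5760; ⇒ 3j(4 3 5; -1 -3 4)² = 9/286, sgn -1
B: Δ = 2!·6!·4!/13! = 1/180180; Racah Σ t=0..2: t=0:+1/5760 t=1:−1/288 t=2:+1/288 = 1/5760; ⇒ 3j(4 3 5; -1 1 0)² = 1/12012, sgn -1
I_A²/I_B² = (9/286)/(1/12012) = 378/1

378/1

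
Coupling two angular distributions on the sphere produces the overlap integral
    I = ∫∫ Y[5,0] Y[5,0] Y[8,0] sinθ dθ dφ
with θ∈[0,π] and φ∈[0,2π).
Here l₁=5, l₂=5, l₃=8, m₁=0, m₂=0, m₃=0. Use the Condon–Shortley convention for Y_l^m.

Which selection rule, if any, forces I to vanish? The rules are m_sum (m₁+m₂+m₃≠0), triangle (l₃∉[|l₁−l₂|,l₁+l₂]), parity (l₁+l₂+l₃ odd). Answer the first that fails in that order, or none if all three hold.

Σmᵢ = 0  ✓
l₃∈[|l₁−l₂|,l₁+l₂]=[0,10], have l₃=8  ✓
Σlᵢ = 18 ⇒ even  ✓

none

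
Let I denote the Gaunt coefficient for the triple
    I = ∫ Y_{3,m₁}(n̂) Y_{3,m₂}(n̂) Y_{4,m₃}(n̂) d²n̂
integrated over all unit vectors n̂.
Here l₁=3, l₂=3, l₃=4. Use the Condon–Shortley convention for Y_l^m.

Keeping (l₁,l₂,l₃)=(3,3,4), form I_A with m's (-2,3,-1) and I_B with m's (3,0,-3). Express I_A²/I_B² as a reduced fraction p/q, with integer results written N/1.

Same 3,3,4: normalisation and zero-m 3j drop out of the ratio.
A: Δ: 2! 4! 4! / 11! → 1/34650; sum: t=2:+1/288 = 1/288; 3j²(3 3 4; -2 3 -1) = Δ·Π!·Σ² = 5/231  (sign -1)
B: Δ: 2! 4! 4! / 11! → 1/34650; sum: t=0:+1/288 = 1/288; 3j²(3 3 4; 3 0 -3) = Δ·Π!·Σ² = 1/22  (sign -1)
I_A²/I_B² = (5/231)/(1/22) = 10/21

10/21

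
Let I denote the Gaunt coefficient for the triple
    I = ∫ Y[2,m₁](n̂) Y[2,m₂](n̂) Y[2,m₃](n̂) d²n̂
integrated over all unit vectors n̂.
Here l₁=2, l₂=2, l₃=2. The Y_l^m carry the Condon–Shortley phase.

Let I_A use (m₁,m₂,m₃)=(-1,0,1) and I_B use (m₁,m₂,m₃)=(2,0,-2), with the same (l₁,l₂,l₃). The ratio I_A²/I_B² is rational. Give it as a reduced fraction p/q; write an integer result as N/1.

l's match ⇒ only the (l;m) 3-j factors differ between A and B.
A: triangle coeff Δ(2,2,2) = 1/630; Σ_t [1,2]: t=1:−1/2 t=2:+1/4 = -1/4; (3j)²=1/70 [(2 2 2; -1 0 1)], sign=+1
B: triangle coeff Δ(2,2,2) = 1/630; Σ_t [0,0]: t=0:+1/8 = 1/8; (3j)²=2/35 [(2 2 2; 2 0 -2)], sign=+1
I_A²/I_B² = (1/70)/(2/35) = 1/4

1/4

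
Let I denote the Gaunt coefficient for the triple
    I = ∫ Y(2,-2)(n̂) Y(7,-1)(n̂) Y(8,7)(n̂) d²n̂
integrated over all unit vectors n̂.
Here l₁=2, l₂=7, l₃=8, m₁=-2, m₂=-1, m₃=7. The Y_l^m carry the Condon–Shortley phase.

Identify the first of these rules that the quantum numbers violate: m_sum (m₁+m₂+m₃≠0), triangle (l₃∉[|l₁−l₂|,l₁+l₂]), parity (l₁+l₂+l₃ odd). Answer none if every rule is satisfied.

m_sum

m₁+m₂+m₃ = -2 − 1 + 7 = 4  ✗
triangle: |2−7|=5 ≤ l₃=8 ≤ 2+7=9
parity: l₁+l₂+l₃ = 17 is odd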